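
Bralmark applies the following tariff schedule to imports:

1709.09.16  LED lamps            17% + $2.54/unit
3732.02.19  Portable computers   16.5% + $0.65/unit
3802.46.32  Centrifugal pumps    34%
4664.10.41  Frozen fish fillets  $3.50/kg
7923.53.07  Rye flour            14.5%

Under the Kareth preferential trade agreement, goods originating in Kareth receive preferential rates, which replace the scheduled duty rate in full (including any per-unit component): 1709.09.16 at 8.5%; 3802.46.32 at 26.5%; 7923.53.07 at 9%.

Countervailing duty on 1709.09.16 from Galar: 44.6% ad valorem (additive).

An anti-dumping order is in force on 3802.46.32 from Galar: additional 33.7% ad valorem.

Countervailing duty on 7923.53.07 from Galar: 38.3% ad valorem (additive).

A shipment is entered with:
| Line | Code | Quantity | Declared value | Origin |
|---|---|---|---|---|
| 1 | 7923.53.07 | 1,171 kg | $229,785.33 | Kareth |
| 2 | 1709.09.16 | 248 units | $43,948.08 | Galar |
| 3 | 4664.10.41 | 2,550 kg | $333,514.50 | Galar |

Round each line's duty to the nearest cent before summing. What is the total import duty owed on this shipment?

Line 1 (7923.53.07, Kareth, 1,171 kg, $229,785.33):
Base rate for 7923.53.07 is 14.5%.
Origin Kareth qualifies under the Bralmark–Kareth agreement and 7923.53.07 is covered: preferential rate 9% applies instead.
The additional-duty order on 7923.53.07 targets Galar, not Kareth; it does not apply.
Duty = $229,785.33 × 9% = $20,680.68.
Line 2 (1709.09.16, Galar, 248 units, $43,948.08):
Base rate for 1709.09.16 is 17% + $2.54/unit.
1709.09.16 has an FTA preferential rate, but origin Galar is not Kareth; base rate stands.
Additional duty on 1709.09.16 from Galar: +44.6%. Applied ad valorem rate: 17% + 44.6% = 61.6%.
Duty = $43,948.08 × 61.6% + 248 × $2.54 = $27,701.94.
Line 3 (4664.10.41, Galar, 2,550 kg, $333,514.50):
Base rate for 4664.10.41 is $3.50/kg.
Duty = 2,550 × $3.50 = $8,925.00.
Total = $20,680.68 + $27,701.94 + $8,925.00 = $57,307.62.

$57,307.62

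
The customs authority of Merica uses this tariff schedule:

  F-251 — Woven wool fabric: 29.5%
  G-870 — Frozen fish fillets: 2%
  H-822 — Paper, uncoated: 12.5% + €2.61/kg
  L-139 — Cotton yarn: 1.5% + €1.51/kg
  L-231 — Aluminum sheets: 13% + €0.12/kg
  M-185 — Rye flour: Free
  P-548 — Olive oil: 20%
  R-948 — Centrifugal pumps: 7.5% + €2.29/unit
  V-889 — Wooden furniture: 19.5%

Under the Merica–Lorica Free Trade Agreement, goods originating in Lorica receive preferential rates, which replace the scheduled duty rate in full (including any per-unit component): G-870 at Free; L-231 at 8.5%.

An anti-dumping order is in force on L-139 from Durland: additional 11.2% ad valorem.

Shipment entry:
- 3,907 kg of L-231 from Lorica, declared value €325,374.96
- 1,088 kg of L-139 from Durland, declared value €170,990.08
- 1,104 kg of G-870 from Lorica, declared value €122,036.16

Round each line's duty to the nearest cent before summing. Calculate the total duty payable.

Line 1 (L-231, Lorica, 3,907 kg, €325,374.96):
Base rate for L-231 is 13% + €0.12/kg.
Origin Lorica qualifies under the Merica–Lorica agreement and L-231 is covered: preferential rate 8.5% applies instead.
Duty = €325,374.96 × 8.5% = €27,656.87.
Line 2 (L-139, Durland, 1,088 kg, €170,990.08):
Base rate for L-139 is 1.5% + €1.51/kg.
Additional duty on L-139 from Durland: +11.2%. Applied ad valorem rate: 1.5% + 11.2% = 12.7%.
Duty = €170,990.08 × 12.7% + 1,088 × €1.51 = €23,358.62.
Line 3 (G-870, Lorica, 1,104 kg, €122,036.16):
Base rate for G-870 is 2%.
Origin Lorica qualifies under the Merica–Lorica agreement and G-870 is covered: preferential rate Free applies instead.
Duty = €122,036.16 × 0% = €0.00.
Total = €27,656.87 + €23,358.62 + €0.00 = €51,015.49.

€51,015.49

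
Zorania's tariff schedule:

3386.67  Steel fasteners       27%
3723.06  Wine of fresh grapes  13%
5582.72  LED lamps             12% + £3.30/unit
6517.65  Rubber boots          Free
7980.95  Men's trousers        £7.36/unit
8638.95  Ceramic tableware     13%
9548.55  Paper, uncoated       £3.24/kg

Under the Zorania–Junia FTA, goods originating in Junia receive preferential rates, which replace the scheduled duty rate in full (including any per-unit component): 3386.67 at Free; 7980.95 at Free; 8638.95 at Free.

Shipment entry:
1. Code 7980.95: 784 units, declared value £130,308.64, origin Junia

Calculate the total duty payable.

£0.00

Line 1 (7980.95, Junia, 784 units, £130,308.64):
Base rate for 7980.95 is £7.36/unit.
Origin Junia qualifies under the Zorania–Junia agreement and 7980.95 is covered: preferential rate Free applies instead.
Duty = £130,308.64 × 0% = £0.00.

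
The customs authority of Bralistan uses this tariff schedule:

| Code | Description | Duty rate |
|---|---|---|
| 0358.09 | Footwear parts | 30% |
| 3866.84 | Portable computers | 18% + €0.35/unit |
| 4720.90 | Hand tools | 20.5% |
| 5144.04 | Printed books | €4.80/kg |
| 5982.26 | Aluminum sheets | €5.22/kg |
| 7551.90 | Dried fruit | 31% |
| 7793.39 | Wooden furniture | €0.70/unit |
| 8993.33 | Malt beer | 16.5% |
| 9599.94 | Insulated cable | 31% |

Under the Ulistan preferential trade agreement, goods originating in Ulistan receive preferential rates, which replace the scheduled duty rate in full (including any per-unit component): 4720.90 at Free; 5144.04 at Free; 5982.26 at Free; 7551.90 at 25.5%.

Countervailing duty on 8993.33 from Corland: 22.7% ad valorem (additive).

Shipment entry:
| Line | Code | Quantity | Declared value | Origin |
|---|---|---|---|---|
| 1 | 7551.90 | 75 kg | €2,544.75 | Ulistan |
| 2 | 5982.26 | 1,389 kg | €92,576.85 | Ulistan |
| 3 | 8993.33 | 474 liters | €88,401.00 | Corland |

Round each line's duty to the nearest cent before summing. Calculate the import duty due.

Line 1 (7551.90, Ulistan, 75 kg, €2,544.75):
Base rate for 7551.90 is 31%.
Origin Ulistan qualifies under the Bralistan–Ulistan agreement and 7551.90 is covered: preferential rate 25.5% applies instead.
Duty = €2,544.75 × 25.5% = €648.91.
Line 2 (5982.26, Ulistan, 1,389 kg, €92,576.85):
Base rate for 5982.26 is €5.22/kg.
Origin Ulistan qualifies under the Bralistan–Ulistan agreement and 5982.26 is covered: preferential rate Free applies instead.
Duty = €92,576.85 × 0% = €0.00.
Line 3 (8993.33, Corland, 474 liters, €88,401.00):
Base rate for 8993.33 is 16.5%.
Additional duty on 8993.33 from Corland: +22.7%. Applied ad valorem rate: 16.5% + 22.7% = 39.2%.
Duty = €88,401.00 × 39.2% = €34,653.19.
Total = €648.91 + €0.00 + €34,653.19 = €35,302.10.

€35,302.10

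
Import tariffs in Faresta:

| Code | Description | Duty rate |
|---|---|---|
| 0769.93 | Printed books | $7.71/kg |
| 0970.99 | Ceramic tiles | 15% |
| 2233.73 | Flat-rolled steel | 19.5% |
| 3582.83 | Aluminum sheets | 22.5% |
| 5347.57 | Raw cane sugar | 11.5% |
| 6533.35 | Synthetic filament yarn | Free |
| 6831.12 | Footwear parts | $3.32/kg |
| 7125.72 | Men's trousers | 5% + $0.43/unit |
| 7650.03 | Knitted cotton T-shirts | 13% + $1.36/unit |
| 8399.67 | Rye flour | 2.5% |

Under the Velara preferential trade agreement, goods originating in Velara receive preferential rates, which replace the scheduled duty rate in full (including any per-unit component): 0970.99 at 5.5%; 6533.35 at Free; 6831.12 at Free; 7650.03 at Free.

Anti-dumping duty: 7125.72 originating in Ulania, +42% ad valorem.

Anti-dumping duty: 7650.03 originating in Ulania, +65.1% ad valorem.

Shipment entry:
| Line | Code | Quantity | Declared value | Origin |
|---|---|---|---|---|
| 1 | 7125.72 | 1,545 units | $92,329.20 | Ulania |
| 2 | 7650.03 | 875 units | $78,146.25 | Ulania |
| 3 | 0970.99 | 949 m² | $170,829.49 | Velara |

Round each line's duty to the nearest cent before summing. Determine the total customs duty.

$115,676.91

Line 1 (7125.72, Ulania, 1,545 units, $92,329.20):
Base rate for 7125.72 is 5% + $0.43/unit.
Additional duty on 7125.72 from Ulania: +42%. Applied ad valorem rate: 5% + 42% = 47%.
Duty = $92,329.20 × 47% + 1,545 × $0.43 = $44,059.07.
Line 2 (7650.03, Ulania, 875 units, $78,146.25):
Base rate for 7650.03 is 13% + $1.36/unit.
7650.03 has an FTA preferential rate, but origin Ulania is not Velara; base rate stands.
Additional duty on 7650.03 from Ulania: +65.1%. Applied ad valorem rate: 13% + 65.1% = 78.1%.
Duty = $78,146.25 × 78.1% + 875 × $1.36 = $62,222.22.
Line 3 (0970.99, Velara, 949 m², $170,829.49):
Base rate for 0970.99 is 15%.
Origin Velara qualifies under the Faresta–Velara agreement and 0970.99 is covered: preferential rate 5.5% applies instead.
Duty = $170,829.49 × 5.5% = $9,395.62.
Total = $44,059.07 + $62,222.22 + $9,395.62 = $115,676.91.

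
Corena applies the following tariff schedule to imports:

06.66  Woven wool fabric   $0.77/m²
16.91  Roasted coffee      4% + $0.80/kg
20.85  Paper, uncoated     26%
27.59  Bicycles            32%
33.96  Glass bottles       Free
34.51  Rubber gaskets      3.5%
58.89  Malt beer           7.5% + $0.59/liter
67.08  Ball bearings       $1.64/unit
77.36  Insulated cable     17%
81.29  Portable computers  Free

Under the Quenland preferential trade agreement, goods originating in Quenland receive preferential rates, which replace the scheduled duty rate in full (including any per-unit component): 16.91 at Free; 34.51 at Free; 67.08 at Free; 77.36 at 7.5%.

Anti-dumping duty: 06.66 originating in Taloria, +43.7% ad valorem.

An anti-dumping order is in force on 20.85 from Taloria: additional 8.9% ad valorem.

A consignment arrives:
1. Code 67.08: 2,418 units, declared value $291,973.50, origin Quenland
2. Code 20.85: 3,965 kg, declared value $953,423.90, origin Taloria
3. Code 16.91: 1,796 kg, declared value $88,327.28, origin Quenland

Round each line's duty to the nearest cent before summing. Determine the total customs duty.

Line 1 (67.08, Quenland, 2,418 units, $291,973.50):
Base rate for 67.08 is $1.64/unit.
Origin Quenland qualifies under the Corena–Quenland agreement and 67.08 is covered: preferential rate Free applies instead.
Duty = $291,973.50 × 0% = $0.00.
Line 2 (20.85, Taloria, 3,965 kg, $953,423.90):
Base rate for 20.85 is 26%.
Additional duty on 20.85 from Taloria: +8.9%. Applied ad valorem rate: 26% + 8.9% = 34.9%.
Duty = $953,423.90 × 34.9% = $332,744.94.
Line 3 (16.91, Quenland, 1,796 kg, $88,327.28):
Base rate for 16.91 is 4% + $0.80/kg.
Origin Quenland qualifies under the Corena–Quenland agreement and 16.91 is covered: preferential rate Free applies instead.
Duty = $88,327.28 × 0% = $0.00.
Total = $0.00 + $332,744.94 + $0.00 = $332,744.94.

$332,744.94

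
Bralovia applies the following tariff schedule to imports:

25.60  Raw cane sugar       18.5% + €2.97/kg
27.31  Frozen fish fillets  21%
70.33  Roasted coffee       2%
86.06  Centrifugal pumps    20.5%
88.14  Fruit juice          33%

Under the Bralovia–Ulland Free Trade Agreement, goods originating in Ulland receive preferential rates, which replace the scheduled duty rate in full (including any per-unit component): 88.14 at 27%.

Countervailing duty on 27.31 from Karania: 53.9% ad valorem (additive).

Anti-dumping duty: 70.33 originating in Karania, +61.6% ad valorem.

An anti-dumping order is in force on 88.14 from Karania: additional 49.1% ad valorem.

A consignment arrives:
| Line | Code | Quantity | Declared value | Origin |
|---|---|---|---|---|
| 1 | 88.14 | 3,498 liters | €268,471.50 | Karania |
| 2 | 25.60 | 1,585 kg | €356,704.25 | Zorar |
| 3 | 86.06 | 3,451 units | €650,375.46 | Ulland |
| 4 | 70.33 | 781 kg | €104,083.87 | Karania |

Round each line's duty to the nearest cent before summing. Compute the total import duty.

Line 1 (88.14, Karania, 3,498 liters, €268,471.50):
Base rate for 88.14 is 33%.
88.14 has an FTA preferential rate, but origin Karania is not Ulland; base rate stands.
Additional duty on 88.14 from Karania: +49.1%. Applied ad valorem rate: 33% + 49.1% = 82.1%.
Duty = €268,471.50 × 82.1% = €220,415.10.
Line 2 (25.60, Zorar, 1,585 kg, €356,704.25):
Base rate for 25.60 is 18.5% + €2.97/kg.
Duty = €356,704.25 × 18.5% + 1,585 × €2.97 = €70,697.74.
Line 3 (86.06, Ulland, 3,451 units, €650,375.46):
Base rate for 86.06 is 20.5%.
Origin Ulland is the FTA partner but 86.06 is not on the preference list; base rate stands.
Duty = €650,375.46 × 20.5% = €133,326.97.
Line 4 (70.33, Karania, 781 kg, €104,083.87):
Base rate for 70.33 is 2%.
Additional duty on 70.33 from Karania: +61.6%. Applied ad valorem rate: 2% + 61.6% = 63.6%.
Duty = €104,083.87 × 63.6% = €66,197.34.
Total = €220,415.10 + €70,697.74 + €133,326.97 + €66,197.34 = €490,637.15.

€490,637.15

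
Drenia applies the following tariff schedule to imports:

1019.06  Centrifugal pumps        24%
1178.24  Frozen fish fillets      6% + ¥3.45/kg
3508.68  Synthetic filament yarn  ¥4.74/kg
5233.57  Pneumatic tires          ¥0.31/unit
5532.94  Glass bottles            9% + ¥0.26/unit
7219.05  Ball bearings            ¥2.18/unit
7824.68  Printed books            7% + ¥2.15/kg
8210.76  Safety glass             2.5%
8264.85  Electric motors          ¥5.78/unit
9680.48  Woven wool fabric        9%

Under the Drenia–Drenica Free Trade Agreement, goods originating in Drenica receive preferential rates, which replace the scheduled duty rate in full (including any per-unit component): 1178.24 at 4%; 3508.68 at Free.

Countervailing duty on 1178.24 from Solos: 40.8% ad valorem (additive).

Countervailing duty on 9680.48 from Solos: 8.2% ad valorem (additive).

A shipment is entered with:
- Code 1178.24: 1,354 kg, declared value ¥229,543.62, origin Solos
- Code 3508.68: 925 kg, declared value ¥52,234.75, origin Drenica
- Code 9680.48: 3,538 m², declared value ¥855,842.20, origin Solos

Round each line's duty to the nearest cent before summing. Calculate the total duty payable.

¥259,302.57

Line 1 (1178.24, Solos, 1,354 kg, ¥229,543.62):
Base rate for 1178.24 is 6% + ¥3.45/kg.
1178.24 has an FTA preferential rate, but origin Solos is not Drenica; base rate stands.
Additional duty on 1178.24 from Solos: +40.8%. Applied ad valorem rate: 6% + 40.8% = 46.8%.
Duty = ¥229,543.62 × 46.8% + 1,354 × ¥3.45 = ¥112,097.71.
Line 2 (3508.68, Drenica, 925 kg, ¥52,234.75):
Base rate for 3508.68 is ¥4.74/kg.
Origin Drenica qualifies under the Drenia–Drenica agreement and 3508.68 is covered: preferential rate Free applies instead.
Duty = ¥52,234.75 × 0% = ¥0.00.
Line 3 (9680.48, Solos, 3,538 m², ¥855,842.20):
Base rate for 9680.48 is 9%.
Additional duty on 9680.48 from Solos: +8.2%. Applied ad valorem rate: 9% + 8.2% = 17.2%.
Duty = ¥855,842.20 × 17.2% = ¥147,204.86.
Total = ¥112,097.71 + ¥0.00 + ¥147,204.86 = ¥259,302.57.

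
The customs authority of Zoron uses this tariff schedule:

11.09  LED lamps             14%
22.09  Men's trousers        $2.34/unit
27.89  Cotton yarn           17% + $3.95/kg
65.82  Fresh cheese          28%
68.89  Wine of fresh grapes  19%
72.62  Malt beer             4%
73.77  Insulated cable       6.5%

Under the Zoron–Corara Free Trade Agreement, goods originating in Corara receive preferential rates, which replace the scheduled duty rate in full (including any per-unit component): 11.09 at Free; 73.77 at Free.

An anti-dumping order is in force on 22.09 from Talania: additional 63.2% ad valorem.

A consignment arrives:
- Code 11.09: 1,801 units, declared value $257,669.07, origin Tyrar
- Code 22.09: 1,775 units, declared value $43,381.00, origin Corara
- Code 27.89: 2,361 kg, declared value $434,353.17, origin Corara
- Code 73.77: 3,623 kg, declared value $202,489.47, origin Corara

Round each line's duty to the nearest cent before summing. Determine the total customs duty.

Line 1 (11.09, Tyrar, 1,801 units, $257,669.07):
Base rate for 11.09 is 14%.
11.09 has an FTA preferential rate, but origin Tyrar is not Corara; base rate stands.
Duty = $257,669.07 × 14% = $36,073.67.
Line 2 (22.09, Corara, 1,775 units, $43,381.00):
Base rate for 22.09 is $2.34/unit.
Origin Corara is the FTA partner but 22.09 is not on the preference list; base rate stands.
The additional-duty order on 22.09 targets Talania, not Corara; it does not apply.
Duty = 1,775 × $2.34 = $4,153.50.
Line 3 (27.89, Corara, 2,361 kg, $434,353.17):
Base rate for 27.89 is 17% + $3.95/kg.
Origin Corara is the FTA partner but 27.89 is not on the preference list; base rate stands.
Duty = $434,353.17 × 17% + 2,361 × $3.95 = $83,165.99.
Line 4 (73.77, Corara, 3,623 kg, $202,489.47):
Base rate for 73.77 is 6.5%.
Origin Corara qualifies under the Zoron–Corara agreement and 73.77 is covered: preferential rate Free applies instead.
Duty = $202,489.47 × 0% = $0.00.
Total = $36,073.67 + $4,153.50 + $83,165.99 + $0.00 = $123,393.16.

$123,393.16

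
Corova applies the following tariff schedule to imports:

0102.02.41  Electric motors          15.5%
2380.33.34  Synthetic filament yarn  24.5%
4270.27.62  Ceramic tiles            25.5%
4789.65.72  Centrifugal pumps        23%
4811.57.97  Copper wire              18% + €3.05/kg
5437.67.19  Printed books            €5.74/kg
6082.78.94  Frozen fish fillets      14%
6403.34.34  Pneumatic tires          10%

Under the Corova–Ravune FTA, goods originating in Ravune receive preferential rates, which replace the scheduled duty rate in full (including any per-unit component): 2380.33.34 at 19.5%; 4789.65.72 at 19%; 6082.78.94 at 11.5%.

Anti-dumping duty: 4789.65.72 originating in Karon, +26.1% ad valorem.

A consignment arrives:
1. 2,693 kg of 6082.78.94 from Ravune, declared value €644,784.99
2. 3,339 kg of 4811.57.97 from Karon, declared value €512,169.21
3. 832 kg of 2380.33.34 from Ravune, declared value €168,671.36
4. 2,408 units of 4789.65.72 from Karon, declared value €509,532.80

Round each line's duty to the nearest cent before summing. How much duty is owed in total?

€459,596.20

Line 1 (6082.78.94, Ravune, 2,693 kg, €644,784.99):
Base rate for 6082.78.94 is 14%.
Origin Ravune qualifies under the Corova–Ravune agreement and 6082.78.94 is covered: preferential rate 11.5% applies instead.
Duty = €644,784.99 × 11.5% = €74,150.27.
Line 2 (4811.57.97, Karon, 3,339 kg, €512,169.21):
Base rate for 4811.57.97 is 18% + €3.05/kg.
Duty = €512,169.21 × 18% + 3,339 × €3.05 = €102,374.41.
Line 3 (2380.33.34, Ravune, 832 kg, €168,671.36):
Base rate for 2380.33.34 is 24.5%.
Origin Ravune qualifies under the Corova–Ravune agreement and 2380.33.34 is covered: preferential rate 19.5% applies instead.
Duty = €168,671.36 × 19.5% = €32,890.92.
Line 4 (4789.65.72, Karon, 2,408 units, €509,532.80):
Base rate for 4789.65.72 is 23%.
4789.65.72 has an FTA preferential rate, but origin Karon is not Ravune; base rate stands.
Additional duty on 4789.65.72 from Karon: +26.1%. Applied ad valorem rate: 23% + 26.1% = 49.1%.
Duty = €509,532.80 × 49.1% = €250,180.60.
Total = €74,150.27 + €102,374.41 + €32,890.92 + €250,180.60 = €459,596.20.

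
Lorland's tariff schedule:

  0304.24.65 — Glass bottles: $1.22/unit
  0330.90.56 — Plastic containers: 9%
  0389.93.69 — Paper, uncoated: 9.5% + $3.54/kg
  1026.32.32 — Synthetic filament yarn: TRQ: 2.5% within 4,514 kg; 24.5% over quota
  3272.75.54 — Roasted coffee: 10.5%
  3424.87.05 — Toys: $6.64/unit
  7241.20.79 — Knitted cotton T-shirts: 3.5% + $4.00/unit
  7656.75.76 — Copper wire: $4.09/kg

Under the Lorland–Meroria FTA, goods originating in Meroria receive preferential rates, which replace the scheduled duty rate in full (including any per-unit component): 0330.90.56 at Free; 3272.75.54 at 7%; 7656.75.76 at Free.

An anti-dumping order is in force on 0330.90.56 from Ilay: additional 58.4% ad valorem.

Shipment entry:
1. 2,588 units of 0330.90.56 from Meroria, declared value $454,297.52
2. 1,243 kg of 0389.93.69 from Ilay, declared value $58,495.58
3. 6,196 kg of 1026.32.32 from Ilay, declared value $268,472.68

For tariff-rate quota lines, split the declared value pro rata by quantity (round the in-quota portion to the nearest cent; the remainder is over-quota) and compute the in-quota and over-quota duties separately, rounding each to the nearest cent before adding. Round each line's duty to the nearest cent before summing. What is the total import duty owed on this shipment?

Line 1 (0330.90.56, Meroria, 2,588 units, $454,297.52):
Base rate for 0330.90.56 is 9%.
Origin Meroria qualifies under the Lorland–Meroria agreement and 0330.90.56 is covered: preferential rate Free applies instead.
The additional-duty order on 0330.90.56 targets Ilay, not Meroria; it does not apply.
Duty = $454,297.52 × 0% = $0.00.
Line 2 (0389.93.69, Ilay, 1,243 kg, $58,495.58):
Base rate for 0389.93.69 is 9.5% + $3.54/kg.
Duty = $58,495.58 × 9.5% + 1,243 × $3.54 = $9,957.30.
Line 3 (1026.32.32, Ilay, 6,196 kg, $268,472.68):
Code 1026.32.32 is under a tariff-rate quota (threshold 4,514 kg). In-quota: 4,514 kg at 2.5%; over-quota: 1,682 kg at 24.5%.
Pro-rata value split: in-quota = $268,472.68 × 4,514/6,196 = $195,591.62; over-quota = $268,472.68 − $195,591.62 = $72,881.06.
In-quota duty = $195,591.62 × 2.5% = $4,889.79. Over-quota duty = $72,881.06 × 24.5% = $17,855.86.
Line duty = $4,889.79 + $17,855.86 = $22,745.65.
Total = $0.00 + $9,957.30 + $22,745.65 = $32,702.95.

$32,702.95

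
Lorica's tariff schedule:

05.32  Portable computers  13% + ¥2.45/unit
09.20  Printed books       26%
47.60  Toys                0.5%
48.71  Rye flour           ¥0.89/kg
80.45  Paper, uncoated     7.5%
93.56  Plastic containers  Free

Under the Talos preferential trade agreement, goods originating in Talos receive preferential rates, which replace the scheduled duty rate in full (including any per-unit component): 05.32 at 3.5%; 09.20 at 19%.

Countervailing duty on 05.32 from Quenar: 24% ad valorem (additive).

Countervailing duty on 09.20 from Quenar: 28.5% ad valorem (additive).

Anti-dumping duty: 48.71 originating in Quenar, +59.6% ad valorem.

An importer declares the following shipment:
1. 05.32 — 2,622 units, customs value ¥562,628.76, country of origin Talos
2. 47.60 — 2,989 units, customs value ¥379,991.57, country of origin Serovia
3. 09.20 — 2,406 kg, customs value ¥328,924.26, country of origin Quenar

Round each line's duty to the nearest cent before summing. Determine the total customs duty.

¥200,855.69

Line 1 (05.32, Talos, 2,622 units, ¥562,628.76):
Base rate for 05.32 is 13% + ¥2.45/unit.
Origin Talos qualifies under the Lorica–Talos agreement and 05.32 is covered: preferential rate 3.5% applies instead.
The additional-duty order on 05.32 targets Quenar, not Talos; it does not apply.
Duty = ¥562,628.76 × 3.5% = ¥19,692.01.
Line 2 (47.60, Serovia, 2,989 units, ¥379,991.57):
Base rate for 47.60 is 0.5%.
Duty = ¥379,991.57 × 0.5% = ¥1,899.96.
Line 3 (09.20, Quenar, 2,406 kg, ¥328,924.26):
Base rate for 09.20 is 26%.
09.20 has an FTA preferential rate, but origin Quenar is not Talos; base rate stands.
Additional duty on 09.20 from Quenar: +28.5%. Applied ad valorem rate: 26% + 28.5% = 54.5%.
Duty = ¥328,924.26 × 54.5% = ¥179,263.72.
Total = ¥19,692.01 + ¥1,899.96 + ¥179,263.72 = ¥200,855.69.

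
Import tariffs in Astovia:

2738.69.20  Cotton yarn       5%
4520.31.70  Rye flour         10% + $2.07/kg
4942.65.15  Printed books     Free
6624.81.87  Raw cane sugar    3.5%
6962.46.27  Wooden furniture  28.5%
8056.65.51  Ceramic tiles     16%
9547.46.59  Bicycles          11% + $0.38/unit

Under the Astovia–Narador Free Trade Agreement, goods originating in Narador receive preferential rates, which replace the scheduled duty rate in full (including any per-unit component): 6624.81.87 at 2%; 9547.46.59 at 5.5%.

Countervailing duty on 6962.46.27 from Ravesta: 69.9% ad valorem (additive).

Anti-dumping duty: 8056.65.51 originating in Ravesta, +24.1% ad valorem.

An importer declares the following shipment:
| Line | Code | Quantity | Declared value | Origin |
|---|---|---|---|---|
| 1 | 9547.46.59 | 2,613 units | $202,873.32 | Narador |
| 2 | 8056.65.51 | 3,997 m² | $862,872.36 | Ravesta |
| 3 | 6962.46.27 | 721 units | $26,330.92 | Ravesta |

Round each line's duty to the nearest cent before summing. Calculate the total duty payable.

Line 1 (9547.46.59, Narador, 2,613 units, $202,873.32):
Base rate for 9547.46.59 is 11% + $0.38/unit.
Origin Narador qualifies under the Astovia–Narador agreement and 9547.46.59 is covered: preferential rate 5.5% applies instead.
Duty = $202,873.32 × 5.5% = $11,158.03.
Line 2 (8056.65.51, Ravesta, 3,997 m², $862,872.36):
Base rate for 8056.65.51 is 16%.
Additional duty on 8056.65.51 from Ravesta: +24.1%. Applied ad valorem rate: 16% + 24.1% = 40.1%.
Duty = $862,872.36 × 40.1% = $346,011.82.
Line 3 (6962.46.27, Ravesta, 721 units, $26,330.92):
Base rate for 6962.46.27 is 28.5%.
Additional duty on 6962.46.27 from Ravesta: +69.9%. Applied ad valorem rate: 28.5% + 69.9% = 98.4%.
Duty = $26,330.92 × 98.4% = $25,909.63.
Total = $11,158.03 + $346,011.82 + $25,909.63 = $383,079.48.

$383,079.48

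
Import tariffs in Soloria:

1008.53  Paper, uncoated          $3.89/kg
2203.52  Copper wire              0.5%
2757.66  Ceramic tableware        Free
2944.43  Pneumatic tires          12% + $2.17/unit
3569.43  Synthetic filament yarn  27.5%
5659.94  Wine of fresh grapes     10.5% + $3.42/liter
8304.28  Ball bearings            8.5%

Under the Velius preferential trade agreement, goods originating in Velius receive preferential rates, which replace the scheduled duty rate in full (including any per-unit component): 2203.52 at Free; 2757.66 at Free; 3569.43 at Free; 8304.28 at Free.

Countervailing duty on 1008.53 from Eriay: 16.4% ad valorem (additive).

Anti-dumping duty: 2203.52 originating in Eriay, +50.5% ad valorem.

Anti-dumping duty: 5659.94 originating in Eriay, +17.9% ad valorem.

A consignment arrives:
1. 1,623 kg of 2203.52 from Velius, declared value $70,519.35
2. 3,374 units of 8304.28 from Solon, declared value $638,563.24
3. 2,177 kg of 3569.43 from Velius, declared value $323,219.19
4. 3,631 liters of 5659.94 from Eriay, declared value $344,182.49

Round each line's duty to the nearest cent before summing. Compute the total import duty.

$164,443.73

Line 1 (2203.52, Velius, 1,623 kg, $70,519.35):
Base rate for 2203.52 is 0.5%.
Origin Velius qualifies under the Soloria–Velius agreement and 2203.52 is covered: preferential rate Free applies instead.
The additional-duty order on 2203.52 targets Eriay, not Velius; it does not apply.
Duty = $70,519.35 × 0% = $0.00.
Line 2 (8304.28, Solon, 3,374 units, $638,563.24):
Base rate for 8304.28 is 8.5%.
8304.28 has an FTA preferential rate, but origin Solon is not Velius; base rate stands.
Duty = $638,563.24 × 8.5% = $54,277.88.
Line 3 (3569.43, Velius, 2,177 kg, $323,219.19):
Base rate for 3569.43 is 27.5%.
Origin Velius qualifies under the Soloria–Velius agreement and 3569.43 is covered: preferential rate Free applies instead.
Duty = $323,219.19 × 0% = $0.00.
Line 4 (5659.94, Eriay, 3,631 liters, $344,182.49):
Base rate for 5659.94 is 10.5% + $3.42/liter.
Additional duty on 5659.94 from Eriay: +17.9%. Applied ad valorem rate: 10.5% + 17.9% = 28.4%.
Duty = $344,182.49 × 28.4% + 3,631 × $3.42 = $110,165.85.
Total = $0.00 + $54,277.88 + $0.00 + $110,165.85 = $164,443.73.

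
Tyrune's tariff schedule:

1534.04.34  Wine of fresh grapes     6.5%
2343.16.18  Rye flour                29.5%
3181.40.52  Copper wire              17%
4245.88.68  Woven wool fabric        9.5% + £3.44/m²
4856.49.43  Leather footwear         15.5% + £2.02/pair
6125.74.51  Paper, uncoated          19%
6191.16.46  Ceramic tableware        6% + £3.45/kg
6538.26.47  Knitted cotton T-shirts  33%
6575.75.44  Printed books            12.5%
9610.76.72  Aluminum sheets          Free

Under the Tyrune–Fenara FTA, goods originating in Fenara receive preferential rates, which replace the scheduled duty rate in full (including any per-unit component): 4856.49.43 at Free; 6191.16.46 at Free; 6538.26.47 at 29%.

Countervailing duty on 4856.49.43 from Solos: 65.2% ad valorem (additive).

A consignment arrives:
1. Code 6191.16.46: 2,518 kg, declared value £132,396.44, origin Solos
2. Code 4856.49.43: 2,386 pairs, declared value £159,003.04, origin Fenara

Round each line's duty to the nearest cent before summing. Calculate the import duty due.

Line 1 (6191.16.46, Solos, 2,518 kg, £132,396.44):
Base rate for 6191.16.46 is 6% + £3.45/kg.
6191.16.46 has an FTA preferential rate, but origin Solos is not Fenara; base rate stands.
Duty = £132,396.44 × 6% + 2,518 × £3.45 = £16,630.89.
Line 2 (4856.49.43, Fenara, 2,386 pairs, £159,003.04):
Base rate for 4856.49.43 is 15.5% + £2.02/pair.
Origin Fenara qualifies under the Tyrune–Fenara agreement and 4856.49.43 is covered: preferential rate Free applies instead.
The additional-duty order on 4856.49.43 targets Solos, not Fenara; it does not apply.
Duty = £159,003.04 × 0% = £0.00.
Total = £16,630.89 + £0.00 = £16,630.89.

£16,630.89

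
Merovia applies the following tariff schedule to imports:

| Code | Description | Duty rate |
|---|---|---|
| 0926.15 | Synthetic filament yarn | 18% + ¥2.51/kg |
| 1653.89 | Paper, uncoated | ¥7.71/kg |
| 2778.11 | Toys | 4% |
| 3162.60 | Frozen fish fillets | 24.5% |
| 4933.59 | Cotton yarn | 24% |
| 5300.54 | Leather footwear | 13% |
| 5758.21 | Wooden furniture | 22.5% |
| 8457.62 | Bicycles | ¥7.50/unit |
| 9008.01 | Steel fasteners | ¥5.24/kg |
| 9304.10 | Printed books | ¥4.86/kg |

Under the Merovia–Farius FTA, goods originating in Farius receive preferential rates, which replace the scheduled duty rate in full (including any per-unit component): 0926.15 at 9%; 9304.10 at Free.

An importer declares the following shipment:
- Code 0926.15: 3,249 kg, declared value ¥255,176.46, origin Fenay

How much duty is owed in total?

Line 1 (0926.15, Fenay, 3,249 kg, ¥255,176.46):
Base rate for 0926.15 is 18% + ¥2.51/kg.
0926.15 has an FTA preferential rate, but origin Fenay is not Farius; base rate stands.
Duty = ¥255,176.46 × 18% + 3,249 × ¥2.51 = ¥54,086.75.

¥54,086.75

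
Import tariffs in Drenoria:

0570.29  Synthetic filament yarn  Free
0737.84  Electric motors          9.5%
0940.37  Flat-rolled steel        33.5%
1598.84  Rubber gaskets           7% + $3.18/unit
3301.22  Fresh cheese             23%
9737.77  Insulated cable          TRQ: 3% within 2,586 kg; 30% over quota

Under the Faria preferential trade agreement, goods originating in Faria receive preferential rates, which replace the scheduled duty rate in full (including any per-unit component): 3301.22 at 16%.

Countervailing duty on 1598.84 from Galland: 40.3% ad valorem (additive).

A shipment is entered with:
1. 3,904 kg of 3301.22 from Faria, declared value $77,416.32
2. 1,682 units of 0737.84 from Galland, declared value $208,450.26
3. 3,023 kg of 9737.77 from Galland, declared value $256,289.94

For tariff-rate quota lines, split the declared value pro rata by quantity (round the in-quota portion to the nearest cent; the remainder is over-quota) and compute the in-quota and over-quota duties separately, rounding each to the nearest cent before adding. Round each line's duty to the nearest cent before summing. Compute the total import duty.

Line 1 (3301.22, Faria, 3,904 kg, $77,416.32):
Base rate for 3301.22 is 23%.
Origin Faria qualifies under the Drenoria–Faria agreement and 3301.22 is covered: preferential rate 16% applies instead.
Duty = $77,416.32 × 16% = $12,386.61.
Line 2 (0737.84, Galland, 1,682 units, $208,450.26):
Base rate for 0737.84 is 9.5%.
Duty = $208,450.26 × 9.5% = $19,802.77.
Line 3 (9737.77, Galland, 3,023 kg, $256,289.94):
Code 9737.77 is under a tariff-rate quota (threshold 2,586 kg). In-quota: 2,586 kg at 3%; over-quota: 437 kg at 30%.
Pro-rata value split: in-quota = $256,289.94 × 2,586/3,023 = $219,241.08; over-quota = $256,289.94 − $219,241.08 = $37,048.86.
In-quota duty = $219,241.08 × 3% = $6,577.23. Over-quota duty = $37,048.86 × 30% = $11,114.66.
Line duty = $6,577.23 + $11,114.66 = $17,691.89.
Total = $12,386.61 + $19,802.77 + $17,691.89 = $49,881.27.

$49,881.27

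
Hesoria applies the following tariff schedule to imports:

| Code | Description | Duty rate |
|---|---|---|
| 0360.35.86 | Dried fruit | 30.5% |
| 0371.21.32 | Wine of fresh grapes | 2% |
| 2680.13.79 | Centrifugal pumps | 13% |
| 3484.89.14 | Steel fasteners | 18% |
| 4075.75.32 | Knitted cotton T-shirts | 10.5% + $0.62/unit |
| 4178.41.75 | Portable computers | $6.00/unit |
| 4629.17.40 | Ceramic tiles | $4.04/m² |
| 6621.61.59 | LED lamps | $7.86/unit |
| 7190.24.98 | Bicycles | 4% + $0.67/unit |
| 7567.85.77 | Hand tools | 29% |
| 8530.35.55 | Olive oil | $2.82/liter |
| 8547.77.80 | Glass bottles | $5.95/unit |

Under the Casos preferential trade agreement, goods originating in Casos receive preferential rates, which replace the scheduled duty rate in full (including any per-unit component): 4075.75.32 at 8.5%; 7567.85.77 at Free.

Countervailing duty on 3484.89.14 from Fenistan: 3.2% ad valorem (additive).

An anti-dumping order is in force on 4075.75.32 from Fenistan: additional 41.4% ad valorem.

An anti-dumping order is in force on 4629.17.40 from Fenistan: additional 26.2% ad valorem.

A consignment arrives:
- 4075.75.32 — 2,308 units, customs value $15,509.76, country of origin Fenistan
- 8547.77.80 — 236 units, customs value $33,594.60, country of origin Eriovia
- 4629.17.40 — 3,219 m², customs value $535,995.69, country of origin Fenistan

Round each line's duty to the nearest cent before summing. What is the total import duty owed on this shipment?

$164,320.36

Line 1 (4075.75.32, Fenistan, 2,308 units, $15,509.76):
Base rate for 4075.75.32 is 10.5% + $0.62/unit.
4075.75.32 has an FTA preferential rate, but origin Fenistan is not Casos; base rate stands.
Additional duty on 4075.75.32 from Fenistan: +41.4%. Applied ad valorem rate: 10.5% + 41.4% = 51.9%.
Duty = $15,509.76 × 51.9% + 2,308 × $0.62 = $9,480.53.
Line 2 (8547.77.80, Eriovia, 236 units, $33,594.60):
Base rate for 8547.77.80 is $5.95/unit.
Duty = 236 × $5.95 = $1,404.20.
Line 3 (4629.17.40, Fenistan, 3,219 m², $535,995.69):
Base rate for 4629.17.40 is $4.04/m².
Additional duty on 4629.17.40 from Fenistan: +26.2% ad valorem. Applied ad valorem rate = 26.2%.
Duty = $535,995.69 × 26.2% + 3,219 × $4.04 = $153,435.63.
Total = $9,480.53 + $1,404.20 + $153,435.63 = $164,320.36.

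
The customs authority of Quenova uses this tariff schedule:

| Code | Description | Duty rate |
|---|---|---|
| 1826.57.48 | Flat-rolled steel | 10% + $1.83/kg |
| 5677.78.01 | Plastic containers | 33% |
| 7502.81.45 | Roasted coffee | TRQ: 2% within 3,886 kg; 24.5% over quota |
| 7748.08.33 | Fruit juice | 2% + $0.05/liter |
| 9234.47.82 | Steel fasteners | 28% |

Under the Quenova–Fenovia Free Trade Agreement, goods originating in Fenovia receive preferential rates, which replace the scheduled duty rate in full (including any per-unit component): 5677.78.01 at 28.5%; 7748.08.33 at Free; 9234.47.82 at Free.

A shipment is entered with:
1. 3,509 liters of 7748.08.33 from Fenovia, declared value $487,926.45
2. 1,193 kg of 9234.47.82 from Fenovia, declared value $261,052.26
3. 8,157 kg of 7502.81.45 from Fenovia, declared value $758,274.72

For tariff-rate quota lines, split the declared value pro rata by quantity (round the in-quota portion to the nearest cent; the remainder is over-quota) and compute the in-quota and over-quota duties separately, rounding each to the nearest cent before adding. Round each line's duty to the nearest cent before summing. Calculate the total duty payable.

Line 1 (7748.08.33, Fenovia, 3,509 liters, $487,926.45):
Base rate for 7748.08.33 is 2% + $0.05/liter.
Origin Fenovia qualifies under the Quenova–Fenovia agreement and 7748.08.33 is covered: preferential rate Free applies instead.
Duty = $487,926.45 × 0% = $0.00.
Line 2 (9234.47.82, Fenovia, 1,193 kg, $261,052.26):
Base rate for 9234.47.82 is 28%.
Origin Fenovia qualifies under the Quenova–Fenovia agreement and 9234.47.82 is covered: preferential rate Free applies instead.
Duty = $261,052.26 × 0% = $0.00.
Line 3 (7502.81.45, Fenovia, 8,157 kg, $758,274.72):
Code 7502.81.45 is under a tariff-rate quota (threshold 3,886 kg). In-quota: 3,886 kg at 2%; over-quota: 4,271 kg at 24.5%.
Pro-rata value split: in-quota = $758,274.72 × 3,886/8,157 = $361,242.56; over-quota = $758,274.72 − $361,242.56 = $397,032.16.
In-quota duty = $361,242.56 × 2% = $7,224.85. Over-quota duty = $397,032.16 × 24.5% = $97,272.88.
Line duty = $7,224.85 + $97,272.88 = $104,497.73.
Total = $0.00 + $0.00 + $104,497.73 = $104,497.73.

$104,497.73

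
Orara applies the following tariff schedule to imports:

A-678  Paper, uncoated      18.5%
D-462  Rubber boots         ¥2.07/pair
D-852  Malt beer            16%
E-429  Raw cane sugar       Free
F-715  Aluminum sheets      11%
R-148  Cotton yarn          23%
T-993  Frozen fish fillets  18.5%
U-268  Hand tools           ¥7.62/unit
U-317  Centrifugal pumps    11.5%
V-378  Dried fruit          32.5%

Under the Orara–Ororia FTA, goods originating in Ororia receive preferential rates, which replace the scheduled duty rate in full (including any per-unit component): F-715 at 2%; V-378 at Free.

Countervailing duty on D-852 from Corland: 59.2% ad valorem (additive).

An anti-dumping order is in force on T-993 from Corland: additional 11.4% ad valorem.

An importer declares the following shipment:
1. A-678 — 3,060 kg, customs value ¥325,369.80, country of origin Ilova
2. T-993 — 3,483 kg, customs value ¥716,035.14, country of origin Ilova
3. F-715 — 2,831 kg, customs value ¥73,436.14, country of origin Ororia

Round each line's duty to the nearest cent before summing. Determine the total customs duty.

Line 1 (A-678, Ilova, 3,060 kg, ¥325,369.80):
Base rate for A-678 is 18.5%.
Duty = ¥325,369.80 × 18.5% = ¥60,193.41.
Line 2 (T-993, Ilova, 3,483 kg, ¥716,035.14):
Base rate for T-993 is 18.5%.
The additional-duty order on T-993 targets Corland, not Ilova; it does not apply.
Duty = ¥716,035.14 × 18.5% = ¥132,466.50.
Line 3 (F-715, Ororia, 2,831 kg, ¥73,436.14):
Base rate for F-715 is 11%.
Origin Ororia qualifies under the Orara–Ororia agreement and F-715 is covered: preferential rate 2% applies instead.
Duty = ¥73,436.14 × 2% = ¥1,468.72.
Total = ¥60,193.41 + ¥132,466.50 + ¥1,468.72 = ¥194,128.63.

¥194,128.63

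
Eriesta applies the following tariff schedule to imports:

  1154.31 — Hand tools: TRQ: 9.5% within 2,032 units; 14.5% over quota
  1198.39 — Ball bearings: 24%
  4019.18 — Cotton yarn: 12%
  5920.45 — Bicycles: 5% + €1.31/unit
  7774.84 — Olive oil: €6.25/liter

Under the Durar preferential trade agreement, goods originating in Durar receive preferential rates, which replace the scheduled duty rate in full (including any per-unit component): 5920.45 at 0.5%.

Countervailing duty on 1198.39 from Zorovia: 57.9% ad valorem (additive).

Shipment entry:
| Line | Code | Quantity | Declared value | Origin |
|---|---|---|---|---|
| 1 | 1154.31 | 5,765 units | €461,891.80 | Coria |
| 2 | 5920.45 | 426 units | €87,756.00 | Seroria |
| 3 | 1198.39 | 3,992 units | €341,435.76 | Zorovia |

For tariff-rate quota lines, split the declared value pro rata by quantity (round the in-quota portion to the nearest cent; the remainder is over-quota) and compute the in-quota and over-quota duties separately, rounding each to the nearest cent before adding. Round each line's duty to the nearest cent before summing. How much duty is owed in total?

Line 1 (1154.31, Coria, 5,765 units, €461,891.80):
Code 1154.31 is under a tariff-rate quota (threshold 2,032 units). In-quota: 2,032 units at 9.5%; over-quota: 3,733 units at 14.5%.
Pro-rata value split: in-quota = €461,891.80 × 2,032/5,765 = €162,803.84; over-quota = €461,891.80 − €162,803.84 = €299,087.96.
In-quota duty = €162,803.84 × 9.5% = €15,466.36. Over-quota duty = €299,087.96 × 14.5% = €43,367.75.
Line duty = €15,466.36 + €43,367.75 = €58,834.11.
Line 2 (5920.45, Seroria, 426 units, €87,756.00):
Base rate for 5920.45 is 5% + €1.31/unit.
5920.45 has an FTA preferential rate, but origin Seroria is not Durar; base rate stands.
Duty = €87,756.00 × 5% + 426 × €1.31 = €4,945.86.
Line 3 (1198.39, Zorovia, 3,992 units, €341,435.76):
Base rate for 1198.39 is 24%.
Additional duty on 1198.39 from Zorovia: +57.9%. Applied ad valorem rate: 24% + 57.9% = 81.9%.
Duty = €341,435.76 × 81.9% = €279,635.89.
Total = €58,834.11 + €4,945.86 + €279,635.89 = €343,415.86.

€343,415.86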